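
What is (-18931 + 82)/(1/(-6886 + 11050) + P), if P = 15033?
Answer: -78487236/62597413 ≈ -1.2538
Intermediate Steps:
(-18931 + 82)/(1/(-6886 + 11050) + P) = (-18931 + 82)/(1/(-6886 + 11050) + 15033) = -18849/(1/4164 + 15033) = -18849/62597413/4164 = -18849*4164/62597413 = -78487236/62597413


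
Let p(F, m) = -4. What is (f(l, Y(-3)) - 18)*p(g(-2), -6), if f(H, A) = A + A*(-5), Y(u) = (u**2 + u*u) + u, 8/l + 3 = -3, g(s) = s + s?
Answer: 312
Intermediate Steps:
g(s) = 2*s
l = -4/3 (l = 8/(-3 - 3) = 8/(-6) = 8*(-1/6) = -4/3 ≈ -1.3333)
Y(u) = u + 2*u**2 (Y(u) = (u**2 + u**2) + u = 2*u**2 + u = u + 2*u**2)
f(H, A) = -4*A (f(H, A) = A - 5*A = -4*A)
(f(l, Y(-3)) - 18)*p(g(-2), -6) = (-(-12)*(1 + 2*(-3)) - 18)*(-4) = (-(-12)*(1 - 6) - 18)*(-4) = (-(-12)*(-5) - 18)*(-4) = (-4*15 - 18)*(-4) = (-60 - 18)*(-4) = -78*(-4) = 312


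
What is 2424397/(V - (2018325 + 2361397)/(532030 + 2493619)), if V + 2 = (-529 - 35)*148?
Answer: -7335374358653/252567404348 ≈ -29.043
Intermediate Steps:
V = -83474 (V = -2 + (-529 - 35)*148 = -2 - 564*148 = -2 - 83472 = -83474)
2424397/(V - (2018325 + 2361397)/(532030 + 2493619)) = 2424397/(-83474 - (2018325 + 2361397)/(532030 + 2493619)) = 2424397/(-83474 - 4379722/3025649) = 2424397/(-252567404348/3025649) = 2424397*(-3025649/252567404348) = -7335374358653/252567404348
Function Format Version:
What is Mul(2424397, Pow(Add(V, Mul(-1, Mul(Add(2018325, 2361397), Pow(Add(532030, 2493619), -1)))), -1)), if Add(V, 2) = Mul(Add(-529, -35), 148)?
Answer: Rational(-7335374358653, 252567404348) ≈ -29.043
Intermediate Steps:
V = -83474 (V = Add(-2, Mul(Add(-529, -35), 148)) = Add(-2, Mul(-564, 148)) = Add(-2, -83472) = -83474)
Mul(2424397, Pow(Add(V, Mul(-1, Mul(Add(2018325, 2361397), Pow(Add(532030, 2493619), -1)))), -1)) = Mul(2424397, Pow(Add(-83474, Mul(-1, Mul(Add(2018325, 2361397), Pow(Add(532030, 2493619), -1)))), -1)) = Mul(2424397, Pow(Add(-83474, Mul(-1, Mul(4379722, Pow(3025649, -1)))), -1)) = Mul(2424397, Pow(Add(-83474, Mul(-1, Mul(4379722, Rational(1, 3025649)))), -1)) = Mul(2424397, Pow(Add(-83474, Mul(-1, Rational(4379722, 3025649))), -1)) = Mul(2424397, Pow(Add(-83474, Rational(-4379722, 3025649)), -1)) = Mul(2424397, Pow(Rational(-252567404348, 3025649), -1)) = Mul(2424397, Rational(-3025649, 252567404348)) = Rational(-7335374358653, 252567404348)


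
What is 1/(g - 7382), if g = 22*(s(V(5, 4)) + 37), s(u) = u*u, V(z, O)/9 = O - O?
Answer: -1/6568 ≈ -0.00015225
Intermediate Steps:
V(z, O) = 0 (V(z, O) = 9*(O - O) = 9*0 = 0)
s(u) = u²
g = 814 (g = 22*(0² + 37) = 22*(0 + 37) = 22*37 = 814)
1/(g - 7382) = 1/(814 - 7382) = 1/(-6568) = -1/6568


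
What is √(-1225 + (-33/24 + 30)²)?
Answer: I*√25959/8 ≈ 20.14*I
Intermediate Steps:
√(-1225 + (-33/24 + 30)²) = √(-1225 + (-33*1/24 + 30)²) = √(-1225 + (-11/8 + 30)²) = √(-1225 + (229/8)²) = √(-1225 + 52441/64) = √(-25959/64) = I*√25959/8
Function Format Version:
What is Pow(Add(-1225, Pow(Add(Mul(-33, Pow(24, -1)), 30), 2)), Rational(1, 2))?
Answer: Mul(Rational(1, 8), I, Pow(25959, Rational(1, 2))) ≈ Mul(20.140, I)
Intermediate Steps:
Pow(Add(-1225, Pow(Add(Mul(-33, Pow(24, -1)), 30), 2)), Rational(1, 2)) = Pow(Add(-1225, Pow(Add(Mul(-33, Rational(1, 24)), 30), 2)), Rational(1, 2)) = Pow(Add(-1225, Pow(Add(Rational(-11, 8), 30), 2)), Rational(1, 2)) = Pow(Add(-1225, Pow(Rational(229, 8), 2)), Rational(1, 2)) = Pow(Add(-1225, Rational(52441, 64)), Rational(1, 2)) = Pow(Rational(-25959, 64), Rational(1, 2)) = Mul(Rational(1, 8), I, Pow(25959, Rational(1, 2)))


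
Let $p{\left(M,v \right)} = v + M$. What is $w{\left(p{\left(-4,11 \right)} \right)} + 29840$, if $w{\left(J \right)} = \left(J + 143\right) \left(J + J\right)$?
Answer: $31940$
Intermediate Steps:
$p{\left(M,v \right)} = M + v$
$w{\left(J \right)} = 2 J \left(143 + J\right)$ ($w{\left(J \right)} = \left(143 + J\right) 2 J = 2 J \left(143 + J\right)$)
$w{\left(p{\left(-4,11 \right)} \right)} + 29840 = 2 \left(-4 + 11\right) \left(143 + \left(-4 + 11\right)\right) + 29840 = 2 \cdot 7 \left(143 + 7\right) + 29840 = 2 \cdot 7 \cdot 150 + 29840 = 2100 + 29840 = 31940$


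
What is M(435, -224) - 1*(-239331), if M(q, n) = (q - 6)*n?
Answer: 143235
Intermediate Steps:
M(q, n) = n*(-6 + q) (M(q, n) = (-6 + q)*n = n*(-6 + q))
M(435, -224) - 1*(-239331) = -224*(-6 + 435) - 1*(-239331) = -224*429 + 239331 = -96096 + 239331 = 143235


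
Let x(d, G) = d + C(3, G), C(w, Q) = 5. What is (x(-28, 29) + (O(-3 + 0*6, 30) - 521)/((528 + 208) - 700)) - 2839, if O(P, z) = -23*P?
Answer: -25871/9 ≈ -2874.6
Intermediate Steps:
x(d, G) = 5 + d (x(d, G) = d + 5 = 5 + d)
(x(-28, 29) + (O(-3 + 0*6, 30) - 521)/((528 + 208) - 700)) - 2839 = ((5 - 28) + (-23*(-3 + 0*6) - 521)/((528 + 208) - 700)) - 2839 = (-23 + (-23*(-3 + 0) - 521)/(736 - 700)) - 2839 = (-23 + (-23*(-3) - 521)/36) - 2839 = (-23 + (69 - 521)*(1/36)) - 2839 = (-23 - 452*1/36) - 2839 = (-23 - 113/9) - 2839 = -320/9 - 2839 = -25871/9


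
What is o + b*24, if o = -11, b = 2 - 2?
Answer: -11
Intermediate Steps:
b = 0
o + b*24 = -11 + 0*24 = -11 + 0 = -11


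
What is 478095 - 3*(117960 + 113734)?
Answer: -216987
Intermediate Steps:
478095 - 3*(117960 + 113734) = 478095 - 3*231694 = 478095 - 1*695082 = 478095 - 695082 = -216987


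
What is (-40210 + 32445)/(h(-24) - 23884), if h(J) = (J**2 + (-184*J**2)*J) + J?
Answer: -7765/2520284 ≈ -0.0030810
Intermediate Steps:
h(J) = J + J**2 - 184*J**3 (h(J) = (J**2 - 184*J**3) + J = J + J**2 - 184*J**3)
(-40210 + 32445)/(h(-24) - 23884) = (-40210 + 32445)/(-24*(1 - 24 - 184*(-24)**2) - 23884) = -7765/(-24*(1 - 24 - 184*576) - 23884) = -7765/(-24*(1 - 24 - 105984) - 23884) = -7765/(-24*(-106007) - 23884) = -7765/(2544168 - 23884) = -7765/2520284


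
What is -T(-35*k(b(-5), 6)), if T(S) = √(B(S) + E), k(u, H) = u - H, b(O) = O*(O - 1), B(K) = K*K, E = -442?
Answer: -√705158 ≈ -839.74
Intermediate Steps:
B(K) = K²
b(O) = O*(-1 + O)
T(S) = √(-442 + S²) (T(S) = √(S² - 442) = √(-442 + S²))
-T(-35*k(b(-5), 6)) = -√(-442 + (-35*(-5*(-1 - 5) - 1*6))²) = -√(-442 + (-35*(-5*(-6) - 6))²) = -√(-442 + (-35*(30 - 6))²) = -√(-442 + (-35*24)²) = -√(-442 + (-840)²) = -√(-442 + 705600) = -√705158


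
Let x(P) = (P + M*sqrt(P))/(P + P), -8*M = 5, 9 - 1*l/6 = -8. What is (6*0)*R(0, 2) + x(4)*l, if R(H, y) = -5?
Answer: 561/16 ≈ 35.063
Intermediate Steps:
l = 102 (l = 54 - 6*(-8) = 54 + 48 = 102)
M = -5/8 (M = -1/8*5 = -5/8 ≈ -0.62500)
x(P) = (P - 5*sqrt(P)/8)/(2*P) (x(P) = (P - 5*sqrt(P)/8)/(P + P) = (P - 5*sqrt(P)/8)/((2*P)) = (P - 5*sqrt(P)/8)*(1/(2*P)) = (P - 5*sqrt(P)/8)/(2*P))
(6*0)*R(0, 2) + x(4)*l = (6*0)*(-5) + (1/2 - 5/(16*sqrt(4)))*102 = 0*(-5) + (1/2 - 5/16*1/2)*102 = 0 + (1/2 - 5/32)*102 = 0 + (11/32)*102 = 0 + 561/16 = 561/16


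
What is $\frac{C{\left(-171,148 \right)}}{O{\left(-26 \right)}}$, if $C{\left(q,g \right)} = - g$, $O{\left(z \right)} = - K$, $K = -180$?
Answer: $- \frac{37}{45} \approx -0.82222$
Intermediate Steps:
$O{\left(z \right)} = 180$ ($O{\left(z \right)} = \left(-1\right) \left(-180\right) = 180$)
$\frac{C{\left(-171,148 \right)}}{O{\left(-26 \right)}} = \frac{\left(-1\right) 148}{180} = \left(-148\right) \frac{1}{180} = - \frac{37}{45}$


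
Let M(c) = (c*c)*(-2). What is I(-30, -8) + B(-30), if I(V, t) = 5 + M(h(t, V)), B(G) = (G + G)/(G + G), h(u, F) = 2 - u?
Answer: -194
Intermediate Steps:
M(c) = -2*c**2 (M(c) = c**2*(-2) = -2*c**2)
B(G) = 1 (B(G) = (2*G)/((2*G)) = (2*G)*(1/(2*G)) = 1)
I(V, t) = 5 - 2*(2 - t)**2
I(-30, -8) + B(-30) = (5 - 2*(-2 - 8)**2) + 1 = (5 - 2*(-10)**2) + 1 = (5 - 2*100) + 1 = (5 - 200) + 1 = -195 + 1 = -194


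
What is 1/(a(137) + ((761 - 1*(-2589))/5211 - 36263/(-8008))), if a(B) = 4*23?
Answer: 41729688/4054924589 ≈ 0.010291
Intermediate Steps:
a(B) = 92
1/(a(137) + ((761 - 1*(-2589))/5211 - 36263/(-8008))) = 1/(92 + ((761 - 1*(-2589))/5211 - 36263/(-8008))) = 1/(92 + ((761 + 2589)*(1/5211) - 36263*(-1/8008))) = 1/(92 + (3350*(1/5211) + 36263/8008)) = 1/(92 + (3350/5211 + 36263/8008)) = 1/(92 + 215793293/41729688) = 1/(4054924589/41729688) = 41729688/4054924589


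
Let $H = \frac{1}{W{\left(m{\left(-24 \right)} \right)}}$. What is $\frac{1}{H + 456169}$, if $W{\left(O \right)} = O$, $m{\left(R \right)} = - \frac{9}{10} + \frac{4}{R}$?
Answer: $\frac{16}{7298689} \approx 2.1922 \cdot 10^{-6}$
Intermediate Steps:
$m{\left(R \right)} = - \frac{9}{10} + \frac{4}{R}$ ($m{\left(R \right)} = \left(-9\right) \frac{1}{10} + \frac{4}{R} = - \frac{9}{10} + \frac{4}{R}$)
$H = - \frac{15}{16}$ ($H = \frac{1}{- \frac{9}{10} + \frac{4}{-24}} = \frac{1}{- \frac{9}{10} + 4 \left(- \frac{1}{24}\right)} = \frac{1}{- \frac{9}{10} - \frac{1}{6}} = \frac{1}{- \frac{16}{15}} = - \frac{15}{16} \approx -0.9375$)
$\frac{1}{H + 456169} = \frac{1}{- \frac{15}{16} + 456169} = \frac{1}{\frac{7298689}{16}} = \frac{16}{7298689}$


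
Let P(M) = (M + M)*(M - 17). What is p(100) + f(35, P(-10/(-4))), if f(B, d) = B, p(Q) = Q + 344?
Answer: 479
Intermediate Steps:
p(Q) = 344 + Q
P(M) = 2*M*(-17 + M) (P(M) = (2*M)*(-17 + M) = 2*M*(-17 + M))
p(100) + f(35, P(-10/(-4))) = (344 + 100) + 35 = 444 + 35 = 479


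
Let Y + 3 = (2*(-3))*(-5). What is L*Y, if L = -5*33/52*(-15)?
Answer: 66825/52 ≈ 1285.1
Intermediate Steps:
L = 2475/52 (L = -5*33*(1/52)*(-15) = -165*(-15)/52 = -5*(-495/52) = 2475/52 ≈ 47.596)
Y = 27 (Y = -3 + (2*(-3))*(-5) = -3 - 6*(-5) = -3 + 30 = 27)
L*Y = (2475/52)*27 = 66825/52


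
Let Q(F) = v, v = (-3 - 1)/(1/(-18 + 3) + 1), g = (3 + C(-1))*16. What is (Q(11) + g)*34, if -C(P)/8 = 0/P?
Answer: 10404/7 ≈ 1486.3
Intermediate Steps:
C(P) = 0 (C(P) = -0/P = -8*0 = 0)
g = 48 (g = (3 + 0)*16 = 3*16 = 48)
v = -30/7 (v = -4/(1/(-15) + 1) = -4/(-1/15 + 1) = -4/14/15 = -4*15/14 = -30/7 ≈ -4.2857)
Q(F) = -30/7
(Q(11) + g)*34 = (-30/7 + 48)*34 = (306/7)*34 = 10404/7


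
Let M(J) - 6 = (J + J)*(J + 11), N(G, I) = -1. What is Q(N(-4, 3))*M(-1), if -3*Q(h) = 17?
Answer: 238/3 ≈ 79.333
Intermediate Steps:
M(J) = 6 + 2*J*(11 + J) (M(J) = 6 + (J + J)*(J + 11) = 6 + (2*J)*(11 + J) = 6 + 2*J*(11 + J))
Q(h) = -17/3 (Q(h) = -1/3*17 = -17/3)
Q(N(-4, 3))*M(-1) = -17*(6 + 2*(-1)**2 + 22*(-1))/3 = -17*(6 + 2*1 - 22)/3 = -17*(6 + 2 - 22)/3 = -17/3*(-14) = 238/3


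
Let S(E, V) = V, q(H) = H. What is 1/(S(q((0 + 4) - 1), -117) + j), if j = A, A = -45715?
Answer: -1/45832 ≈ -2.1819e-5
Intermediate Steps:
j = -45715
1/(S(q((0 + 4) - 1), -117) + j) = 1/(-117 - 45715) = 1/(-45832) = -1/45832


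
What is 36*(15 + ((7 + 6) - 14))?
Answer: 504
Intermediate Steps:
36*(15 + ((7 + 6) - 14)) = 36*(15 + (13 - 14)) = 36*(15 - 1) = 36*14 = 504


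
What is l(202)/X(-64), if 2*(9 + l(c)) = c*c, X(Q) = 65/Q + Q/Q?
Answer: -1305152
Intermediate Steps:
X(Q) = 1 + 65/Q (X(Q) = 65/Q + 1 = 1 + 65/Q)
l(c) = -9 + c**2/2 (l(c) = -9 + (c*c)/2 = -9 + c**2/2)
l(202)/X(-64) = (-9 + (1/2)*202**2)/(((65 - 64)/(-64))) = (-9 + (1/2)*40804)/((-1/64*1)) = (-9 + 20402)/(-1/64) = 20393*(-64) = -1305152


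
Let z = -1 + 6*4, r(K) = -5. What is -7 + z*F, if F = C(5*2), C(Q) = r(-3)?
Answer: -122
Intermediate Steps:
C(Q) = -5
z = 23 (z = -1 + 24 = 23)
F = -5
-7 + z*F = -7 + 23*(-5) = -7 - 115 = -122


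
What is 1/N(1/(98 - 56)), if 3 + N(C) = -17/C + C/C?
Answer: -1/716 ≈ -0.0013966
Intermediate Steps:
N(C) = -2 - 17/C (N(C) = -3 + (-17/C + C/C) = -3 + (-17/C + 1) = -3 + (1 - 17/C) = -2 - 17/C)
1/N(1/(98 - 56)) = 1/(-2 - 17/(1/(98 - 56))) = 1/(-2 - 17/(1/42)) = 1/(-2 - 17/1/42) = 1/(-2 - 17*42) = 1/(-2 - 714) = 1/(-716) = -1/716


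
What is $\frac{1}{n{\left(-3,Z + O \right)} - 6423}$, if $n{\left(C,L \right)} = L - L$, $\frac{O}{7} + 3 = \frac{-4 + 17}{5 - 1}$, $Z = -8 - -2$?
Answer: $- \frac{1}{6423} \approx -0.00015569$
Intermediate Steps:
$Z = -6$ ($Z = -8 + 2 = -6$)
$O = \frac{7}{4}$ ($O = -21 + 7 \frac{-4 + 17}{5 - 1} = -21 + 7 \cdot \frac{13}{4} = -21 + \frac{91}{4} = \frac{7}{4} \approx 1.75$)
$n{\left(C,L \right)} = 0$
$\frac{1}{n{\left(-3,Z + O \right)} - 6423} = \frac{1}{0 - 6423} = \frac{1}{-6423} = - \frac{1}{6423}$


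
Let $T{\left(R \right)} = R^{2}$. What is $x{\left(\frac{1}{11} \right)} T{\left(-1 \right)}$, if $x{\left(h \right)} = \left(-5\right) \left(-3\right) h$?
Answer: $\frac{15}{11} \approx 1.3636$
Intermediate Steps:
$x{\left(h \right)} = 15 h$
$x{\left(\frac{1}{11} \right)} T{\left(-1 \right)} = \frac{15}{11} \left(-1\right)^{2} = 15 \cdot \frac{1}{11} \cdot 1 = \frac{15}{11} \cdot 1 = \frac{15}{11}$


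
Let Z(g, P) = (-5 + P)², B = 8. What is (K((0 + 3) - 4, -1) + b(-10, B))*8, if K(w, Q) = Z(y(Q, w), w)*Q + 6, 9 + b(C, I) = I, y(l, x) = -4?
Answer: -248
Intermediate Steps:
b(C, I) = -9 + I
K(w, Q) = 6 + Q*(-5 + w)² (K(w, Q) = (-5 + w)²*Q + 6 = Q*(-5 + w)² + 6 = 6 + Q*(-5 + w)²)
(K((0 + 3) - 4, -1) + b(-10, B))*8 = ((6 - (-5 + ((0 + 3) - 4))²) + (-9 + 8))*8 = ((6 - (-5 + (3 - 4))²) - 1)*8 = ((6 - (-5 - 1)²) - 1)*8 = ((6 - 1*(-6)²) - 1)*8 = ((6 - 1*36) - 1)*8 = ((6 - 36) - 1)*8 = (-30 - 1)*8 = -31*8 = -248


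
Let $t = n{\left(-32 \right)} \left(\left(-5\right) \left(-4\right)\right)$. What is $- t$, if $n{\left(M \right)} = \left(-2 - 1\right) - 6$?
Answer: $180$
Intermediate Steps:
$n{\left(M \right)} = -9$ ($n{\left(M \right)} = -3 - 6 = -9$)
$t = -180$ ($t = - 9 \left(\left(-5\right) \left(-4\right)\right) = \left(-9\right) 20 = -180$)
$- t = \left(-1\right) \left(-180\right) = 180$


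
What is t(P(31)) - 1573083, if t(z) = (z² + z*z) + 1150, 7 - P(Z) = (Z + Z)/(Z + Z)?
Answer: -1571861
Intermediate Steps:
P(Z) = 6 (P(Z) = 7 - (Z + Z)/(Z + Z) = 7 - 2*Z/(2*Z) = 7 - 2*Z*1/(2*Z) = 7 - 1*1 = 7 - 1 = 6)
t(z) = 1150 + 2*z² (t(z) = (z² + z²) + 1150 = 2*z² + 1150 = 1150 + 2*z²)
t(P(31)) - 1573083 = (1150 + 2*6²) - 1573083 = (1150 + 2*36) - 1573083 = (1150 + 72) - 1573083 = 1222 - 1573083 = -1571861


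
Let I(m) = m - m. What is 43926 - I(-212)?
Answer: 43926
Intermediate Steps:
I(m) = 0
43926 - I(-212) = 43926 - 1*0 = 43926 + 0 = 43926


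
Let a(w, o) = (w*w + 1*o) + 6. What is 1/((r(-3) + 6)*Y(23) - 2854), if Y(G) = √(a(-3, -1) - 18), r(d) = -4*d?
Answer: -1427/4073306 - 9*I/2036653 ≈ -0.00035033 - 4.419e-6*I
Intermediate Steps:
a(w, o) = 6 + o + w² (a(w, o) = (w² + o) + 6 = (o + w²) + 6 = 6 + o + w²)
Y(G) = 2*I (Y(G) = √((6 - 1 + (-3)²) - 18) = √((6 - 1 + 9) - 18) = √(14 - 18) = √(-4) = 2*I)
1/((r(-3) + 6)*Y(23) - 2854) = 1/((-4*(-3) + 6)*(2*I) - 2854) = 1/((12 + 6)*(2*I) - 2854) = 1/(18*(2*I) - 2854) = 1/(36*I - 2854) = 1/(-2854 + 36*I) = (-2854 - 36*I)/8146612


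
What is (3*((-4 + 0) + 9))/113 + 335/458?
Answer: 44725/51754 ≈ 0.86418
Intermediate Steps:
(3*((-4 + 0) + 9))/113 + 335/458 = (3*(-4 + 9))*(1/113) + 335*(1/458) = (3*5)*(1/113) + 335/458 = 15*(1/113) + 335/458 = 15/113 + 335/458 = 44725/51754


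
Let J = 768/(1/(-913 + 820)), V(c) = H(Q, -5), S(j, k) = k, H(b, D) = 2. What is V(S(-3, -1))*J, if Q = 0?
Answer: -142848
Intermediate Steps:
V(c) = 2
J = -71424 (J = 768/(1/(-93)) = 768/(-1/93) = 768*(-93) = -71424)
V(S(-3, -1))*J = 2*(-71424) = -142848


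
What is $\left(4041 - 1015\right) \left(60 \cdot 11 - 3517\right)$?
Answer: $-8645282$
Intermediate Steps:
$\left(4041 - 1015\right) \left(60 \cdot 11 - 3517\right) = 3026 \left(660 - 3517\right) = 3026 \left(-2857\right) = -8645282$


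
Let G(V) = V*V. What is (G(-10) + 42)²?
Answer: 20164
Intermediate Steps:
G(V) = V²
(G(-10) + 42)² = ((-10)² + 42)² = (100 + 42)² = 142² = 20164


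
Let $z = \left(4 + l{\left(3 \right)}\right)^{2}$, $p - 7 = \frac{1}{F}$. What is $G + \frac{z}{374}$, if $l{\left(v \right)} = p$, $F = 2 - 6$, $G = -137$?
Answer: $- \frac{817959}{5984} \approx -136.69$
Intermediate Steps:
$F = -4$ ($F = 2 - 6 = -4$)
$p = \frac{27}{4}$ ($p = 7 + \frac{1}{-4} = 7 - \frac{1}{4} = \frac{27}{4} \approx 6.75$)
$l{\left(v \right)} = \frac{27}{4}$
$z = \frac{1849}{16}$ ($z = \left(4 + \frac{27}{4}\right)^{2} = \left(\frac{43}{4}\right)^{2} = \frac{1849}{16} \approx 115.56$)
$G + \frac{z}{374} = -137 + \frac{1}{374} \cdot \frac{1849}{16} = -137 + \frac{1849}{5984} = - \frac{817959}{5984}$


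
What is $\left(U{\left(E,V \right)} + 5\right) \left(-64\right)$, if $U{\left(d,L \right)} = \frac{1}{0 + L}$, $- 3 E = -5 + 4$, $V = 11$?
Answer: $- \frac{3584}{11} \approx -325.82$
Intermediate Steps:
$E = \frac{1}{3}$ ($E = - \frac{-5 + 4}{3} = \left(- \frac{1}{3}\right) \left(-1\right) = \frac{1}{3} \approx 0.33333$)
$U{\left(d,L \right)} = \frac{1}{L}$
$\left(U{\left(E,V \right)} + 5\right) \left(-64\right) = \left(\frac{1}{11} + 5\right) \left(-64\right) = \frac{56}{11} \left(-64\right) = - \frac{3584}{11}$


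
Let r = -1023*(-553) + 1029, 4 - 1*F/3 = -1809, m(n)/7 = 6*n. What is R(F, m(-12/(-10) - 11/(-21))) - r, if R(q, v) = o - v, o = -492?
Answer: -2836562/5 ≈ -5.6731e+5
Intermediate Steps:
m(n) = 42*n (m(n) = 7*(6*n) = 42*n)
F = 5439 (F = 12 - 3*(-1809) = 12 + 5427 = 5439)
R(q, v) = -492 - v
r = 566748 (r = 565719 + 1029 = 566748)
R(F, m(-12/(-10) - 11/(-21))) - r = (-492 - 42*(-12/(-10) - 11/(-21))) - 1*566748 = (-492 - 42*(-12*(-⅒) - 11*(-1/21))) - 566748 = (-492 - 42*(6/5 + 11/21)) - 566748 = (-492 - 42*181/105) - 566748 = (-492 - 1*362/5) - 566748 = (-492 - 362/5) - 566748 = -2822/5 - 566748 = -2836562/5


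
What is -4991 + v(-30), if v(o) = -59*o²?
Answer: -58091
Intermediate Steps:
-4991 + v(-30) = -4991 - 59*(-30)² = -4991 - 59*900 = -4991 - 53100 = -58091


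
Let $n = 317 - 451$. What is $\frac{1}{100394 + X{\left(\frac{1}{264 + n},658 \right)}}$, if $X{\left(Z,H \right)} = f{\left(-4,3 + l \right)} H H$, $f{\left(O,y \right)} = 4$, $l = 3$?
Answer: $\frac{1}{1832250} \approx 5.4578 \cdot 10^{-7}$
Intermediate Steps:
$n = -134$ ($n = 317 - 451 = -134$)
$X{\left(Z,H \right)} = 4 H^{2}$ ($X{\left(Z,H \right)} = 4 H H = 4 H^{2}$)
$\frac{1}{100394 + X{\left(\frac{1}{264 + n},658 \right)}} = \frac{1}{100394 + 4 \cdot 658^{2}} = \frac{1}{100394 + 4 \cdot 432964} = \frac{1}{100394 + 1731856} = \frac{1}{1832250}$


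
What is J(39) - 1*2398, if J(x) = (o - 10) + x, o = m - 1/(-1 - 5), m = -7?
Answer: -14255/6 ≈ -2375.8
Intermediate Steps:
o = -41/6 (o = -7 - 1/(-1 - 5) = -7 - 1/(-6) = -7 - 1*(-1/6) = -7 + 1/6 = -41/6 ≈ -6.8333)
J(x) = -101/6 + x (J(x) = (-41/6 - 10) + x = -101/6 + x)
J(39) - 1*2398 = (-101/6 + 39) - 1*2398 = 133/6 - 2398 = -14255/6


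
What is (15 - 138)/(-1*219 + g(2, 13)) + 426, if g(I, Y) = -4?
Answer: 95121/223 ≈ 426.55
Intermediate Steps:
(15 - 138)/(-1*219 + g(2, 13)) + 426 = (15 - 138)/(-1*219 - 4) + 426 = -123/(-219 - 4) + 426 = -123/(-223) + 426 = -123*(-1/223) + 426 = 123/223 + 426 = 95121/223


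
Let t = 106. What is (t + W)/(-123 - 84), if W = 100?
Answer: -206/207 ≈ -0.99517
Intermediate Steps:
(t + W)/(-123 - 84) = (106 + 100)/(-123 - 84) = 206/(-207) = 206*(-1/207) = -206/207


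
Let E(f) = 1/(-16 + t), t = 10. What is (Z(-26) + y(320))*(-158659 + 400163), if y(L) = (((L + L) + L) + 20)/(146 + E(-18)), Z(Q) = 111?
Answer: 710746272/25 ≈ 2.8430e+7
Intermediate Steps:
E(f) = -1/6 (E(f) = 1/(-16 + 10) = 1/(-6) = -1/6)
y(L) = 24/175 + 18*L/875 (y(L) = (((L + L) + L) + 20)/(146 - 1/6) = ((2*L + L) + 20)/(875/6) = (3*L + 20)*(6/875) = (20 + 3*L)*(6/875) = 24/175 + 18*L/875)
(Z(-26) + y(320))*(-158659 + 400163) = (111 + (24/175 + (18/875)*320))*(-158659 + 400163) = (111 + (24/175 + 1152/175))*241504 = (111 + 168/25)*241504 = (2943/25)*241504 = 710746272/25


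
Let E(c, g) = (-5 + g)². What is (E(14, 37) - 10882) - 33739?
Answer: -43597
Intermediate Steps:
(E(14, 37) - 10882) - 33739 = ((-5 + 37)² - 10882) - 33739 = (32² - 10882) - 33739 = (1024 - 10882) - 33739 = -9858 - 33739 = -43597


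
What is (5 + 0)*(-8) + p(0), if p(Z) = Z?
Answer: -40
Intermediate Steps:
(5 + 0)*(-8) + p(0) = (5 + 0)*(-8) + 0 = 5*(-8) + 0 = -40 + 0 = -40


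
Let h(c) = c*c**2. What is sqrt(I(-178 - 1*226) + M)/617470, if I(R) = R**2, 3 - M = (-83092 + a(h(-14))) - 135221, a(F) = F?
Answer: sqrt(96069)/308735 ≈ 0.0010039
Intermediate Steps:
h(c) = c**3
M = 221060 (M = 3 - ((-83092 + (-14)**3) - 135221) = 3 - ((-83092 - 2744) - 135221) = 3 - (-85836 - 135221) = 3 - 1*(-221057) = 3 + 221057 = 221060)
sqrt(I(-178 - 1*226) + M)/617470 = sqrt((-178 - 1*226)**2 + 221060)/617470 = sqrt((-178 - 226)**2 + 221060)*(1/617470) = sqrt((-404)**2 + 221060)*(1/617470) = sqrt(163216 + 221060)*(1/617470) = sqrt(384276)*(1/617470) = (2*sqrt(96069))*(1/617470) = sqrt(96069)/308735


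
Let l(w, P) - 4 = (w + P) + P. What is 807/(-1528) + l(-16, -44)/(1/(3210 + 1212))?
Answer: -675682407/1528 ≈ -4.4220e+5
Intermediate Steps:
l(w, P) = 4 + w + 2*P (l(w, P) = 4 + ((w + P) + P) = 4 + ((P + w) + P) = 4 + (w + 2*P) = 4 + w + 2*P)
807/(-1528) + l(-16, -44)/(1/(3210 + 1212)) = 807/(-1528) + (4 - 16 + 2*(-44))/(1/(3210 + 1212)) = 807*(-1/1528) + (4 - 16 - 88)/(1/4422) = -807/1528 - 100/1/4422 = -807/1528 - 100*4422 = -807/1528 - 442200 = -675682407/1528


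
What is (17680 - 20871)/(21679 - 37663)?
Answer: 3191/15984 ≈ 0.19964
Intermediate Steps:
(17680 - 20871)/(21679 - 37663) = -3191/(-15984) = -3191*(-1/15984) = 3191/15984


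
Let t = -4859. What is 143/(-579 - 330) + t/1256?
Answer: -4596439/1141704 ≈ -4.0259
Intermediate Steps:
143/(-579 - 330) + t/1256 = 143/(-579 - 330) - 4859/1256 = 143/(-909) - 4859*1/1256 = 143*(-1/909) - 4859/1256 = -143/909 - 4859/1256 = -4596439/1141704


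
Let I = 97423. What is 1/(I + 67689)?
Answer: 1/165112 ≈ 6.0565e-6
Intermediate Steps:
1/(I + 67689) = 1/(97423 + 67689) = 1/165112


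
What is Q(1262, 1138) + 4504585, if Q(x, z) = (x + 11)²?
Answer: 6125114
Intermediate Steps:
Q(x, z) = (11 + x)²
Q(1262, 1138) + 4504585 = (11 + 1262)² + 4504585 = 1273² + 4504585 = 1620529 + 4504585 = 6125114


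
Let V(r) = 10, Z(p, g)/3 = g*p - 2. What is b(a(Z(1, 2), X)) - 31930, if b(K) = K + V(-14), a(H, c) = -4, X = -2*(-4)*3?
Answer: -31924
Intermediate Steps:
Z(p, g) = -6 + 3*g*p (Z(p, g) = 3*(g*p - 2) = 3*(-2 + g*p) = -6 + 3*g*p)
X = 24 (X = 8*3 = 24)
b(K) = 10 + K (b(K) = K + 10 = 10 + K)
b(a(Z(1, 2), X)) - 31930 = (10 - 4) - 31930 = 6 - 31930 = -31924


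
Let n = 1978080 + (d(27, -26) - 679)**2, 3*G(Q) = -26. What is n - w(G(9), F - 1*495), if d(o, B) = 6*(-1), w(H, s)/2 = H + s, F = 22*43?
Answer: 7339261/3 ≈ 2.4464e+6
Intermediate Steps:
F = 946
G(Q) = -26/3 (G(Q) = (1/3)*(-26) = -26/3)
w(H, s) = 2*H + 2*s (w(H, s) = 2*(H + s) = 2*H + 2*s)
d(o, B) = -6
n = 2447305 (n = 1978080 + (-6 - 679)**2 = 1978080 + (-685)**2 = 1978080 + 469225 = 2447305)
n - w(G(9), F - 1*495) = 2447305 - (2*(-26/3) + 2*(946 - 1*495)) = 2447305 - (-52/3 + 2*(946 - 495)) = 2447305 - (-52/3 + 2*451) = 2447305 - (-52/3 + 902) = 2447305 - 1*2654/3 = 2447305 - 2654/3 = 7339261/3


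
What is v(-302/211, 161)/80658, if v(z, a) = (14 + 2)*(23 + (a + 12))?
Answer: 1568/40329 ≈ 0.038880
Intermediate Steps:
v(z, a) = 560 + 16*a (v(z, a) = 16*(23 + (12 + a)) = 16*(35 + a) = 560 + 16*a)
v(-302/211, 161)/80658 = (560 + 16*161)/80658 = (560 + 2576)*(1/80658) = 3136*(1/80658) = 1568/40329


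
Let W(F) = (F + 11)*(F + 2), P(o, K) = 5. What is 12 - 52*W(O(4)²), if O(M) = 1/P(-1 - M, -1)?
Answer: -724452/625 ≈ -1159.1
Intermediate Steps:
O(M) = ⅕ (O(M) = 1/5 = ⅕)
W(F) = (2 + F)*(11 + F) (W(F) = (11 + F)*(2 + F) = (2 + F)*(11 + F))
12 - 52*W(O(4)²) = 12 - 52*(22 + ((⅕)²)² + 13*(⅕)²) = 12 - 52*(22 + (1/25)² + 13*(1/25)) = 12 - 52*(22 + 1/625 + 13/25) = 12 - 52*14076/625 = 12 - 731952/625 = -724452/625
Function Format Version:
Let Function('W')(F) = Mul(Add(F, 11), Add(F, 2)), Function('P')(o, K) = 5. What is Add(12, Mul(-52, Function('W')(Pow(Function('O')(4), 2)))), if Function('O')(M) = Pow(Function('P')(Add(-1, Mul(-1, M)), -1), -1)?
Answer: Rational(-724452, 625) ≈ -1159.1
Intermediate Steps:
Function('O')(M) = Rational(1, 5) (Function('O')(M) = Pow(5, -1) = Rational(1, 5))
Function('W')(F) = Mul(Add(2, F), Add(11, F)) (Function('W')(F) = Mul(Add(11, F), Add(2, F)) = Mul(Add(2, F), Add(11, F)))
Add(12, Mul(-52, Function('W')(Pow(Function('O')(4), 2)))) = Add(12, Mul(-52, Add(22, Pow(Pow(Rational(1, 5), 2), 2), Mul(13, Pow(Rational(1, 5), 2))))) = Add(12, Mul(-52, Add(22, Pow(Rational(1, 25), 2), Mul(13, Rational(1, 25))))) = Add(12, Mul(-52, Add(22, Rational(1, 625), Rational(13, 25)))) = Add(12, Mul(-52, Rational(14076, 625))) = Add(12, Rational(-731952, 625)) = Rational(-724452, 625)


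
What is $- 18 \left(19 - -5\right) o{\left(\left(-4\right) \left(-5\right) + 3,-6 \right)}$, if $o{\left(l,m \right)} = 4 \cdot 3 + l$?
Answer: $-15120$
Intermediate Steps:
$o{\left(l,m \right)} = 12 + l$
$- 18 \left(19 - -5\right) o{\left(\left(-4\right) \left(-5\right) + 3,-6 \right)} = - 18 \left(19 - -5\right) \left(12 + \left(\left(-4\right) \left(-5\right) + 3\right)\right) = - 18 \left(19 + 5\right) \left(12 + \left(20 + 3\right)\right) = \left(-18\right) 24 \left(12 + 23\right) = \left(-432\right) 35 = -15120$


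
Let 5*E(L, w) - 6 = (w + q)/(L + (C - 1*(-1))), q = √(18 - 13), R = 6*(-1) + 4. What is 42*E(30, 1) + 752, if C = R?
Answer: 23278/29 + 42*√5/145 ≈ 803.34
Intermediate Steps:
R = -2 (R = -6 + 4 = -2)
C = -2
q = √5 ≈ 2.2361
E(L, w) = 6/5 + (w + √5)/(5*(-1 + L)) (E(L, w) = 6/5 + ((w + √5)/(L + (-2 - 1*(-1))))/5 = 6/5 + ((w + √5)/(L + (-2 + 1)))/5 = 6/5 + ((w + √5)/(L - 1))/5 = 6/5 + ((w + √5)/(-1 + L))/5 = 6/5 + (w + √5)/(5*(-1 + L)))
42*E(30, 1) + 752 = 42*((-6 + 1 + √5 + 6*30)/(5*(-1 + 30))) + 752 = 42*((⅕)*(-6 + 1 + √5 + 180)/29) + 752 = 42*((⅕)*(1/29)*(175 + √5)) + 752 = 42*(35/29 + √5/145) + 752 = (1470/29 + 42*√5/145) + 752 = 23278/29 + 42*√5/145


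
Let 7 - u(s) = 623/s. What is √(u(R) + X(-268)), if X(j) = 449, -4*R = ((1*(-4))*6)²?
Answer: √66287/12 ≈ 21.455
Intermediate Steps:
R = -144 (R = -((1*(-4))*6)²/4 = -(-4*6)²/4 = -¼*(-24)² = -¼*576 = -144)
u(s) = 7 - 623/s
√(u(R) + X(-268)) = √((7 - 623/(-144)) + 449) = √((7 - 623*(-1/144)) + 449) = √((7 + 623/144) + 449) = √(1631/144 + 449) = √(66287/144) = √66287/12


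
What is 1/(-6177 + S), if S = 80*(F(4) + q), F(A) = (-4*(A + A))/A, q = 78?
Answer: -1/577 ≈ -0.0017331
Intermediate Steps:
F(A) = -8 (F(A) = (-8*A)/A = -8)
S = 5600 (S = 80*(-8 + 78) = 80*70 = 5600)
1/(-6177 + S) = 1/(-6177 + 5600) = 1/(-577) = -1/577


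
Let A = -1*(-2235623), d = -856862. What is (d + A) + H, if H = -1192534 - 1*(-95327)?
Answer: 281554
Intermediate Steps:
A = 2235623
H = -1097207 (H = -1192534 + 95327 = -1097207)
(d + A) + H = (-856862 + 2235623) - 1097207 = 1378761 - 1097207 = 281554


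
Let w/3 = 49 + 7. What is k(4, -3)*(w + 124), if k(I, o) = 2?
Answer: 584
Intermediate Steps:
w = 168 (w = 3*(49 + 7) = 3*56 = 168)
k(4, -3)*(w + 124) = 2*(168 + 124) = 2*292 = 584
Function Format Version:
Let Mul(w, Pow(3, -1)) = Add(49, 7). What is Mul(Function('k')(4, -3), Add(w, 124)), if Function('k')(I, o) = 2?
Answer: 584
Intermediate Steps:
w = 168 (w = Mul(3, Add(49, 7)) = Mul(3, 56) = 168)
Mul(Function('k')(4, -3), Add(w, 124)) = Mul(2, Add(168, 124)) = Mul(2, 292) = 584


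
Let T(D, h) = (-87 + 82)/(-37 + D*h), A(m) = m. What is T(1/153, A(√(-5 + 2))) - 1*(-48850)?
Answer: 521832189355/10682308 + 255*I*√3/10682308 ≈ 48850.0 + 4.1346e-5*I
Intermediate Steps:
T(D, h) = -5/(-37 + D*h)
T(1/153, A(√(-5 + 2))) - 1*(-48850) = -5/(-37 + √(-5 + 2)/153) - 1*(-48850) = -5/(-37 + √(-3)/153) + 48850 = -5/(-37 + (I*√3)/153) + 48850 = -5/(-37 + I*√3/153) + 48850 = 48850 - 5/(-37 + I*√3/153)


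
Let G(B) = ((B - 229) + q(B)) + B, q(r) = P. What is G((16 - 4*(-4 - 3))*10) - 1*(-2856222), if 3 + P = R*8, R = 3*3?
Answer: 2856942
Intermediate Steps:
R = 9
P = 69 (P = -3 + 9*8 = -3 + 72 = 69)
q(r) = 69
G(B) = -160 + 2*B (G(B) = ((B - 229) + 69) + B = ((-229 + B) + 69) + B = (-160 + B) + B = -160 + 2*B)
G((16 - 4*(-4 - 3))*10) - 1*(-2856222) = (-160 + 2*((16 - 4*(-4 - 3))*10)) - 1*(-2856222) = (-160 + 2*((16 - 4*(-7))*10)) + 2856222 = (-160 + 2*((16 + 28)*10)) + 2856222 = (-160 + 2*(44*10)) + 2856222 = (-160 + 2*440) + 2856222 = (-160 + 880) + 2856222 = 720 + 2856222 = 2856942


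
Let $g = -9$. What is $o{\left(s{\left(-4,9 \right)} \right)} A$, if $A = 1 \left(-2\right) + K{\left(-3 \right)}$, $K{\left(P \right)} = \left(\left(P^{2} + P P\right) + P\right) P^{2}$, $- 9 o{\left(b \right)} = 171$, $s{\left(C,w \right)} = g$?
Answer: $-2527$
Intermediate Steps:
$s{\left(C,w \right)} = -9$
$o{\left(b \right)} = -19$ ($o{\left(b \right)} = \left(- \frac{1}{9}\right) 171 = -19$)
$K{\left(P \right)} = P^{2} \left(P + 2 P^{2}\right)$ ($K{\left(P \right)} = \left(\left(P^{2} + P^{2}\right) + P\right) P^{2} = \left(2 P^{2} + P\right) P^{2} = \left(P + 2 P^{2}\right) P^{2} = P^{2} \left(P + 2 P^{2}\right)$)
$A = 133$ ($A = 1 \left(-2\right) + \left(-3\right)^{3} \left(1 + 2 \left(-3\right)\right) = -2 - 27 \left(1 - 6\right) = -2 - -135 = -2 + 135 = 133$)
$o{\left(s{\left(-4,9 \right)} \right)} A = \left(-19\right) 133 = -2527$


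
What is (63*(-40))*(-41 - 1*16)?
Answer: 143640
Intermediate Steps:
(63*(-40))*(-41 - 1*16) = -2520*(-41 - 16) = -2520*(-57) = 143640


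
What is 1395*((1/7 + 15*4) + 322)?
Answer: 3731625/7 ≈ 5.3309e+5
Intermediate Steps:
1395*((1/7 + 15*4) + 322) = 1395*((1/7 + 60) + 322) = 1395*(421/7 + 322) = 1395*(2675/7) = 3731625/7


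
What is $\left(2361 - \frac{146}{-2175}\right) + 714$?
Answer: $\frac{6688271}{2175} \approx 3075.1$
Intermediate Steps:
$\left(2361 - \frac{146}{-2175}\right) + 714 = \left(2361 - - \frac{146}{2175}\right) + 714 = \left(2361 + \frac{146}{2175}\right) + 714 = \frac{5135321}{2175} + 714 = \frac{6688271}{2175}$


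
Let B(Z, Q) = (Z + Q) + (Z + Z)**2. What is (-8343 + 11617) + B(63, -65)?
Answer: 19148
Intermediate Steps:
B(Z, Q) = Q + Z + 4*Z**2 (B(Z, Q) = (Q + Z) + (2*Z)**2 = (Q + Z) + 4*Z**2 = Q + Z + 4*Z**2)
(-8343 + 11617) + B(63, -65) = (-8343 + 11617) + (-65 + 63 + 4*63**2) = 3274 + (-65 + 63 + 4*3969) = 3274 + (-65 + 63 + 15876) = 3274 + 15874 = 19148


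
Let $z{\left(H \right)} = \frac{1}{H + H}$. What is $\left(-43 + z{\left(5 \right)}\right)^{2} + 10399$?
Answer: $\frac{1223941}{100} \approx 12239.0$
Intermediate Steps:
$z{\left(H \right)} = \frac{1}{2 H}$
$\left(-43 + z{\left(5 \right)}\right)^{2} + 10399 = \left(-43 + \frac{1}{2 \cdot 5}\right)^{2} + 10399 = \left(-43 + \frac{1}{2} \cdot \frac{1}{5}\right)^{2} + 10399 = \left(-43 + \frac{1}{10}\right)^{2} + 10399 = \left(- \frac{429}{10}\right)^{2} + 10399 = \frac{184041}{100} + 10399 = \frac{1223941}{100}$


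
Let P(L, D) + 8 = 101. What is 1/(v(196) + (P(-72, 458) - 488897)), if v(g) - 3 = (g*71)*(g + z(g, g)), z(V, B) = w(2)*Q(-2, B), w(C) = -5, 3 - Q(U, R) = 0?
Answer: 1/2029995 ≈ 4.9261e-7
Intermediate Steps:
P(L, D) = 93 (P(L, D) = -8 + 101 = 93)
Q(U, R) = 3 (Q(U, R) = 3 - 1*0 = 3 + 0 = 3)
z(V, B) = -15 (z(V, B) = -5*3 = -15)
v(g) = 3 + 71*g*(-15 + g) (v(g) = 3 + (g*71)*(g - 15) = 3 + (71*g)*(-15 + g) = 3 + 71*g*(-15 + g))
1/(v(196) + (P(-72, 458) - 488897)) = 1/((3 - 1065*196 + 71*196²) + (93 - 488897)) = 1/((3 - 208740 + 71*38416) - 488804) = 1/((3 - 208740 + 2727536) - 488804) = 1/(2518799 - 488804) = 1/2029995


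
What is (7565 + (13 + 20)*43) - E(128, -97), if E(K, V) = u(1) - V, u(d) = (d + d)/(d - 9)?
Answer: 35549/4 ≈ 8887.3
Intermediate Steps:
u(d) = 2*d/(-9 + d) (u(d) = (2*d)/(-9 + d) = 2*d/(-9 + d))
E(K, V) = -¼ - V (E(K, V) = 2*1/(-9 + 1) - V = 2*1/(-8) - V = 2*1*(-⅛) - V = -¼ - V)
(7565 + (13 + 20)*43) - E(128, -97) = (7565 + (13 + 20)*43) - (-¼ - 1*(-97)) = (7565 + 33*43) - (-¼ + 97) = (7565 + 1419) - 1*387/4 = 8984 - 387/4 = 35549/4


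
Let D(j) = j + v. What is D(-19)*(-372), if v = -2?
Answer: 7812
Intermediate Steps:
D(j) = -2 + j (D(j) = j - 2 = -2 + j)
D(-19)*(-372) = (-2 - 19)*(-372) = -21*(-372) = 7812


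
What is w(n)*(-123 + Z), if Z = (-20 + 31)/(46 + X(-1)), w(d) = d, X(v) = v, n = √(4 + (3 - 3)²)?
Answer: -11048/45 ≈ -245.51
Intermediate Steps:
n = 2 (n = √(4 + 0²) = √(4 + 0) = √4 = 2)
Z = 11/45 (Z = (-20 + 31)/(46 - 1) = 11/45 ≈ 0.24444)
w(n)*(-123 + Z) = 2*(-123 + 11/45) = 2*(-5524/45) = -11048/45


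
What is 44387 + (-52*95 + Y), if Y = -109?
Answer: 39338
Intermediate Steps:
44387 + (-52*95 + Y) = 44387 + (-52*95 - 109) = 44387 + (-4940 - 109) = 44387 - 5049 = 39338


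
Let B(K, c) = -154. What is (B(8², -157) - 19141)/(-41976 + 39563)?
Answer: 19295/2413 ≈ 7.9963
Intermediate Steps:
(B(8², -157) - 19141)/(-41976 + 39563) = (-154 - 19141)/(-41976 + 39563) = -19295/(-2413) = -19295*(-1/2413) = 19295/2413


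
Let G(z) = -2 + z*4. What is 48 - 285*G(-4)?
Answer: 5178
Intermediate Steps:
G(z) = -2 + 4*z
48 - 285*G(-4) = 48 - 285*(-2 + 4*(-4)) = 48 - 285*(-2 - 16) = 48 - 285*(-18) = 48 + 5130 = 5178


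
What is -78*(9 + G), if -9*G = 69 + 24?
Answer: 104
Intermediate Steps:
G = -31/3 (G = -(69 + 24)/9 = -⅑*93 = -31/3 ≈ -10.333)
-78*(9 + G) = -78*(9 - 31/3) = -78*(-4/3) = 104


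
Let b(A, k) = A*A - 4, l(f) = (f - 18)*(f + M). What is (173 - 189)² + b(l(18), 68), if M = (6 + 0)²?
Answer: 252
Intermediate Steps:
M = 36 (M = 6² = 36)
l(f) = (-18 + f)*(36 + f) (l(f) = (f - 18)*(f + 36) = (-18 + f)*(36 + f))
b(A, k) = -4 + A² (b(A, k) = A² - 4 = -4 + A²)
(173 - 189)² + b(l(18), 68) = (173 - 189)² + (-4 + (-648 + 18² + 18*18)²) = (-16)² + (-4 + (-648 + 324 + 324)²) = 256 + (-4 + 0²) = 256 + (-4 + 0) = 256 - 4 = 252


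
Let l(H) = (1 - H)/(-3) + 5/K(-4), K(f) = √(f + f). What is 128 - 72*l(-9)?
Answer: 368 + 90*I*√2 ≈ 368.0 + 127.28*I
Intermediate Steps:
K(f) = √2*√f (K(f) = √(2*f) = √2*√f)
l(H) = -⅓ + H/3 - 5*I*√2/4 (l(H) = (1 - H)/(-3) + 5/((√2*√(-4))) = (1 - H)*(-⅓) + 5/((√2*(2*I))) = (-⅓ + H/3) + 5/((2*I*√2)) = (-⅓ + H/3) + 5*(-I*√2/4) = (-⅓ + H/3) - 5*I*√2/4 = -⅓ + H/3 - 5*I*√2/4)
128 - 72*l(-9) = 128 - 72*(-⅓ + (⅓)*(-9) - 5*I*√2/4) = 128 - 72*(-⅓ - 3 - 5*I*√2/4) = 128 - 72*(-10/3 - 5*I*√2/4) = 128 + (240 + 90*I*√2) = 368 + 90*I*√2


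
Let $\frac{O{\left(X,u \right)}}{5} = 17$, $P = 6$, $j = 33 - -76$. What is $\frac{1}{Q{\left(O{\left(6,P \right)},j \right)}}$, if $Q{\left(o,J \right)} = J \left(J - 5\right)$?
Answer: $\frac{1}{11336} \approx 8.8215 \cdot 10^{-5}$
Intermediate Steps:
$j = 109$ ($j = 33 + 76 = 109$)
$O{\left(X,u \right)} = 85$ ($O{\left(X,u \right)} = 5 \cdot 17 = 85$)
$Q{\left(o,J \right)} = J \left(-5 + J\right)$
$\frac{1}{Q{\left(O{\left(6,P \right)},j \right)}} = \frac{1}{109 \left(-5 + 109\right)} = \frac{1}{109 \cdot 104} = \frac{1}{11336}$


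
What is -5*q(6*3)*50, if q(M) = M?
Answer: -4500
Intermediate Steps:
-5*q(6*3)*50 = -30*3*50 = -5*18*50 = -90*50 = -4500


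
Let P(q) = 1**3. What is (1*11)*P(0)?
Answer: 11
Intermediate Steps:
P(q) = 1
(1*11)*P(0) = (1*11)*1 = 11*1 = 11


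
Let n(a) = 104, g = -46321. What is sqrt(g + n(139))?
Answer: I*sqrt(46217) ≈ 214.98*I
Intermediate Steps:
sqrt(g + n(139)) = sqrt(-46321 + 104) = sqrt(-46217) = I*sqrt(46217)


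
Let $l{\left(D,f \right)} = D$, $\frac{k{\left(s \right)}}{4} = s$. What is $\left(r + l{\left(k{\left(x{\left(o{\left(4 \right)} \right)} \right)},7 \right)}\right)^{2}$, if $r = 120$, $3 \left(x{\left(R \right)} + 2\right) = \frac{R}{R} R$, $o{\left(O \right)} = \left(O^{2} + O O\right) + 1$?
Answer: $24336$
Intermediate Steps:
$o{\left(O \right)} = 1 + 2 O^{2}$ ($o{\left(O \right)} = \left(O^{2} + O^{2}\right) + 1 = 2 O^{2} + 1 = 1 + 2 O^{2}$)
$x{\left(R \right)} = -2 + \frac{R}{3}$ ($x{\left(R \right)} = -2 + \frac{\frac{R}{R} R}{3} = -2 + \frac{1 R}{3} = -2 + \frac{R}{3}$)
$k{\left(s \right)} = 4 s$
$\left(r + l{\left(k{\left(x{\left(o{\left(4 \right)} \right)} \right)},7 \right)}\right)^{2} = \left(120 + 4 \left(-2 + \frac{1 + 2 \cdot 4^{2}}{3}\right)\right)^{2} = \left(120 + 4 \left(-2 + \frac{1 + 2 \cdot 16}{3}\right)\right)^{2} = \left(120 + 4 \left(-2 + \frac{1 + 32}{3}\right)\right)^{2} = \left(120 + 4 \left(-2 + \frac{1}{3} \cdot 33\right)\right)^{2} = \left(120 + 4 \left(-2 + 11\right)\right)^{2} = \left(120 + 4 \cdot 9\right)^{2} = \left(120 + 36\right)^{2} = 156^{2} = 24336$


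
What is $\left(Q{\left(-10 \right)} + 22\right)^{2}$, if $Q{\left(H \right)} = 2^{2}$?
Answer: $676$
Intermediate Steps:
$Q{\left(H \right)} = 4$
$\left(Q{\left(-10 \right)} + 22\right)^{2} = \left(4 + 22\right)^{2} = 26^{2} = 676$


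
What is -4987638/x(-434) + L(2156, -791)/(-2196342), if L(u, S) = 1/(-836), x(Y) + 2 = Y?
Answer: 2289502793421073/200139468408 ≈ 11440.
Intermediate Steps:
x(Y) = -2 + Y
L(u, S) = -1/836
-4987638/x(-434) + L(2156, -791)/(-2196342) = -4987638/(-2 - 434) - 1/836/(-2196342) = -4987638/(-436) - 1/836*(-1/2196342) = -4987638*(-1/436) + 1/1836141912 = 2493819/218 + 1/1836141912 = 2289502793421073/200139468408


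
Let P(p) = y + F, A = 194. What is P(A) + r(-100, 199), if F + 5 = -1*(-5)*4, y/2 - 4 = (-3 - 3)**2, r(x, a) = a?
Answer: 294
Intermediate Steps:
y = 80 (y = 8 + 2*(-3 - 3)**2 = 8 + 2*(-6)**2 = 8 + 2*36 = 8 + 72 = 80)
F = 15 (F = -5 - 1*(-5)*4 = -5 + 5*4 = -5 + 20 = 15)
P(p) = 95 (P(p) = 80 + 15 = 95)
P(A) + r(-100, 199) = 95 + 199 = 294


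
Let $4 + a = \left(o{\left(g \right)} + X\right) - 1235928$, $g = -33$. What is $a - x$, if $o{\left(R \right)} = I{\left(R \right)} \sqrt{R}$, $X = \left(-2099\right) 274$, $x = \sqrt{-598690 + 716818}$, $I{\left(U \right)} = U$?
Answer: $-1811058 - 4 \sqrt{7383} - 33 i \sqrt{33} \approx -1.8114 \cdot 10^{6} - 189.57 i$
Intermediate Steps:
$x = 4 \sqrt{7383}$ ($x = \sqrt{118128} = 4 \sqrt{7383} \approx 343.7$)
$X = -575126$
$o{\left(R \right)} = R^{\frac{3}{2}}$ ($o{\left(R \right)} = R \sqrt{R} = R^{\frac{3}{2}}$)
$a = -1811058 - 33 i \sqrt{33}$ ($a = -4 - \left(1811054 + 33 i \sqrt{33}\right) = -1811058 - 33 i \sqrt{33} \approx -1.8111 \cdot 10^{6} - 189.57 i$)
$a - x = \left(-1811058 - 33 i \sqrt{33}\right) - 4 \sqrt{7383} = -1811058 - 4 \sqrt{7383} - 33 i \sqrt{33}$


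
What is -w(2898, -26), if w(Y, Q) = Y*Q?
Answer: 75348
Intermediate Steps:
w(Y, Q) = Q*Y
-w(2898, -26) = -(-26)*2898 = -1*(-75348) = 75348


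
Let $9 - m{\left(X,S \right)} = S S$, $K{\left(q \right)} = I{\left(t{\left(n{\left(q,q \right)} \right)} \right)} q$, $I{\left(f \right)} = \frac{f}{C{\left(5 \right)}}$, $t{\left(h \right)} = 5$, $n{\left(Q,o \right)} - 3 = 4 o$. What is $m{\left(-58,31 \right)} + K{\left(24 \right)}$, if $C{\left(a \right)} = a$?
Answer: $-928$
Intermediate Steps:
$n{\left(Q,o \right)} = 3 + 4 o$
$I{\left(f \right)} = \frac{f}{5}$
$K{\left(q \right)} = q$ ($K{\left(q \right)} = \frac{1}{5} \cdot 5 q = 1 q = q$)
$m{\left(X,S \right)} = 9 - S^{2}$ ($m{\left(X,S \right)} = 9 - S S = 9 - S^{2}$)
$m{\left(-58,31 \right)} + K{\left(24 \right)} = \left(9 - 31^{2}\right) + 24 = \left(9 - 961\right) + 24 = -952 + 24 = -928$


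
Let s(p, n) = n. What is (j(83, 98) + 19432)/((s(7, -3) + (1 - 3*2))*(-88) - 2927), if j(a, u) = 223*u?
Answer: -13762/741 ≈ -18.572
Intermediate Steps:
(j(83, 98) + 19432)/((s(7, -3) + (1 - 3*2))*(-88) - 2927) = (223*98 + 19432)/((-3 + (1 - 3*2))*(-88) - 2927) = (21854 + 19432)/((-3 + (1 - 6))*(-88) - 2927) = 41286/((-3 - 5)*(-88) - 2927) = 41286/(-8*(-88) - 2927) = 41286/(704 - 2927) = 41286/(-2223) = 41286*(-1/2223) = -13762/741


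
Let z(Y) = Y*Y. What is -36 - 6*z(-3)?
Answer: -90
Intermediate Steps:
z(Y) = Y²
-36 - 6*z(-3) = -36 - 6*(-3)² = -36 - 6*9 = -36 - 54 = -90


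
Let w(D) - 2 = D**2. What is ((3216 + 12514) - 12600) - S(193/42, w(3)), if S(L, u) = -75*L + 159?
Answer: 46419/14 ≈ 3315.6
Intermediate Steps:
w(D) = 2 + D**2
S(L, u) = 159 - 75*L
((3216 + 12514) - 12600) - S(193/42, w(3)) = ((3216 + 12514) - 12600) - (159 - 14475/42) = (15730 - 12600) - (159 - 14475/42) = 3130 - (159 - 75*193/42) = 3130 - (159 - 4825/14) = 3130 - 1*(-2599/14) = 3130 + 2599/14 = 46419/14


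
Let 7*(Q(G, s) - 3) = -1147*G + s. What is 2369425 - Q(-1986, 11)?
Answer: 14308001/7 ≈ 2.0440e+6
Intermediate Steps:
Q(G, s) = 3 - 1147*G/7 + s/7 (Q(G, s) = 3 + (-1147*G + s)/7 = 3 + (s - 1147*G)/7 = 3 + (-1147*G/7 + s/7) = 3 - 1147*G/7 + s/7)
2369425 - Q(-1986, 11) = 2369425 - (3 - 1147/7*(-1986) + (1/7)*11) = 2369425 - (3 + 2277942/7 + 11/7) = 2369425 - 1*2277974/7 = 2369425 - 2277974/7 = 14308001/7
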